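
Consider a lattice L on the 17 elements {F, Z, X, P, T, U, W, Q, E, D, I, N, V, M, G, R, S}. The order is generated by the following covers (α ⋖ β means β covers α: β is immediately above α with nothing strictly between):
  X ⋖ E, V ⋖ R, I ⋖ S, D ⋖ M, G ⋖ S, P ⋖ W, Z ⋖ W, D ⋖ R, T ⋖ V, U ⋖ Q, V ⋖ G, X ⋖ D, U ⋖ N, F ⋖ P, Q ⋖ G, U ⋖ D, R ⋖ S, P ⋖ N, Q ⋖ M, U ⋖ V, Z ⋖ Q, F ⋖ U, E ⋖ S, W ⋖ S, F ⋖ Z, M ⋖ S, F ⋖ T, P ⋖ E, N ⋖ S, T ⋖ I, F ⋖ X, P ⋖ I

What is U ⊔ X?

D

Common upper bounds of {U, X}: D, M, R, S.
The least among these is D.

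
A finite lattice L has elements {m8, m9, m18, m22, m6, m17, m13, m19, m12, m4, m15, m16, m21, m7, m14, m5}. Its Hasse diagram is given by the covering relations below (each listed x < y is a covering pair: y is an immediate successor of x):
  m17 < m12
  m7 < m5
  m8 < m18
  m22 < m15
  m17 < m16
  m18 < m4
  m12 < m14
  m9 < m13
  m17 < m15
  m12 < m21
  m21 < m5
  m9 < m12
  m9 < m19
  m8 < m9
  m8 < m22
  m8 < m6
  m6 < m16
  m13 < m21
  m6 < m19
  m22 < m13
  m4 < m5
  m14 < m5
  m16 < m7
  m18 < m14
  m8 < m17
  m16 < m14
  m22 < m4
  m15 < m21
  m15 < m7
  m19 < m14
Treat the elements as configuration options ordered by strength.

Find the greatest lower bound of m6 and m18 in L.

m8

Common lower bounds of {m6, m18}: m8.
The greatest among these is m8.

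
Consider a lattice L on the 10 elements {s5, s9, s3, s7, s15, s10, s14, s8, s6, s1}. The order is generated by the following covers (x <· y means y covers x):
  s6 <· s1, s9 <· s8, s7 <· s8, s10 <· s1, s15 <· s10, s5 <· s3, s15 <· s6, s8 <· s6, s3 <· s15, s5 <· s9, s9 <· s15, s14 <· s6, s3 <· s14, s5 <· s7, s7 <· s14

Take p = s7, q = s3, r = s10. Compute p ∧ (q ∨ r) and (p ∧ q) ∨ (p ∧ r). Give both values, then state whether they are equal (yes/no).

s5; s5; yes

q ∨ r = s10, so p ∧ (q ∨ r) = s7 ∧ s10 = s5.
p ∧ q = s5 and p ∧ r = s5, so (p ∧ q) ∨ (p ∧ r) = s5 ∨ s5 = s5.
Equal: yes.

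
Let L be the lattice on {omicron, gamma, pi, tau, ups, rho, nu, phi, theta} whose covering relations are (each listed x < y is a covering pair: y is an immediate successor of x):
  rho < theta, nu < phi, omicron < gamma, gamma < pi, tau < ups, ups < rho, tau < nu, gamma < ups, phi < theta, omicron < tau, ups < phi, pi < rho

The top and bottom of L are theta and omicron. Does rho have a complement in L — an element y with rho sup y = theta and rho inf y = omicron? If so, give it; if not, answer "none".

For every candidate y, either rho ∨ y ≠ theta or rho ∧ y ≠ omicron; no complement exists.

none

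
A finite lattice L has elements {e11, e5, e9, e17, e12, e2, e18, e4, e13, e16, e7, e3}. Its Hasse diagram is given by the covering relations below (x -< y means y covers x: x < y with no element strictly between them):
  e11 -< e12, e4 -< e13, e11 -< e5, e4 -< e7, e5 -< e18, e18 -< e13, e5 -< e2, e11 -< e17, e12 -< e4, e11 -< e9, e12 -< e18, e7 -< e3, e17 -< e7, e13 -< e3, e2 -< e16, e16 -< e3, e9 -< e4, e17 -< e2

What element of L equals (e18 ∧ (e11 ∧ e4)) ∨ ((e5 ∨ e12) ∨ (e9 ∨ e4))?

e11 ∧ e4 = e11
e18 ∧ e11 = e11
e5 ∨ e12 = e18
e9 ∨ e4 = e4
e18 ∨ e4 = e13
e11 ∨ e13 = e13

e13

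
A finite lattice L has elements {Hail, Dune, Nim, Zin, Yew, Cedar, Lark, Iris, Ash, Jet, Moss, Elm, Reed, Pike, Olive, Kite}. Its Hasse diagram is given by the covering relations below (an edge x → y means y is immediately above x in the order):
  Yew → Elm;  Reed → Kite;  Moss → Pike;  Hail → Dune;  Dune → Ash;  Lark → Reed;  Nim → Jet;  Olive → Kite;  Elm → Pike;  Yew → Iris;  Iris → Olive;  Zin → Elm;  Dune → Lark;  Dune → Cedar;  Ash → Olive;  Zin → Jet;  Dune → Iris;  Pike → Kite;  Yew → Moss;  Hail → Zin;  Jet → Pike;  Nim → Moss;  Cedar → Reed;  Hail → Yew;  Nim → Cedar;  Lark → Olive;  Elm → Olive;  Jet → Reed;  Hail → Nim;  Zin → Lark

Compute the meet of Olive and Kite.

Olive

Common lower bounds of {Olive, Kite}: Ash, Dune, Elm, Hail, Iris, Lark, Olive, Yew, Zin.
The greatest among these is Olive.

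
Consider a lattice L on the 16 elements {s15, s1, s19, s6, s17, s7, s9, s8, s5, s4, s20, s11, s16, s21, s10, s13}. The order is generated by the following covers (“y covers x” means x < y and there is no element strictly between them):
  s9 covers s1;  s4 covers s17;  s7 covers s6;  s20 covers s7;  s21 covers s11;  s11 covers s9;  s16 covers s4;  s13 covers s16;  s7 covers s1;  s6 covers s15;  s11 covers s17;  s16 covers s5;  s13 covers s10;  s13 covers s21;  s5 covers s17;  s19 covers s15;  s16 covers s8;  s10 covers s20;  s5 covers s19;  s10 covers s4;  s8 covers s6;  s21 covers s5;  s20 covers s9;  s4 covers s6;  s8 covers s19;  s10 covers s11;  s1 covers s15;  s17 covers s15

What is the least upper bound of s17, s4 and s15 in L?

s4

Common upper bounds of {s17, s4, s15}: s10, s13, s16, s4.
The least among these is s4.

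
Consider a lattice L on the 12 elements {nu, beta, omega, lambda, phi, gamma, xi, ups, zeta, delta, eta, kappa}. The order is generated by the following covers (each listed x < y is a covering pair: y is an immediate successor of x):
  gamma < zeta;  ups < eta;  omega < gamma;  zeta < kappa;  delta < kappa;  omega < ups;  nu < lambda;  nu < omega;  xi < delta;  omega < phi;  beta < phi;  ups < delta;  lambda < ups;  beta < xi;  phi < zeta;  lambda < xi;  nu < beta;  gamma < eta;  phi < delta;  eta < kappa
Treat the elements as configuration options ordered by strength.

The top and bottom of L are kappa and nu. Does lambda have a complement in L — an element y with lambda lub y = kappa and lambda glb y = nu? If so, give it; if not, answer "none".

zeta

Need y with lambda ∨ y = kappa and lambda ∧ y = nu.
Checking each element gives: zeta.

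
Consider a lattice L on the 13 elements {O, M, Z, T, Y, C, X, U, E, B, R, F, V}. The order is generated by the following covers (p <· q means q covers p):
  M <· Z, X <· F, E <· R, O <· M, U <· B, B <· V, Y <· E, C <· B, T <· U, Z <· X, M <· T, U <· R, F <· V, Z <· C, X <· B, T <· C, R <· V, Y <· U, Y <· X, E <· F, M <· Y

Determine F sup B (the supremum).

V

Common upper bounds of {F, B}: V.
The least among these is V.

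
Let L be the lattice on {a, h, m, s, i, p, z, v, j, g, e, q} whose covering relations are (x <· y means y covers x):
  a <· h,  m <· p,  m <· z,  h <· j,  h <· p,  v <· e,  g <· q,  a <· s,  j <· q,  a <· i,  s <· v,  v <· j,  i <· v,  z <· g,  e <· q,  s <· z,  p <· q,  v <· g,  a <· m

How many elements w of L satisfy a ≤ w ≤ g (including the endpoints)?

The interval [a, g] = {a, g, i, m, s, v, z}, which has 7 elements.

7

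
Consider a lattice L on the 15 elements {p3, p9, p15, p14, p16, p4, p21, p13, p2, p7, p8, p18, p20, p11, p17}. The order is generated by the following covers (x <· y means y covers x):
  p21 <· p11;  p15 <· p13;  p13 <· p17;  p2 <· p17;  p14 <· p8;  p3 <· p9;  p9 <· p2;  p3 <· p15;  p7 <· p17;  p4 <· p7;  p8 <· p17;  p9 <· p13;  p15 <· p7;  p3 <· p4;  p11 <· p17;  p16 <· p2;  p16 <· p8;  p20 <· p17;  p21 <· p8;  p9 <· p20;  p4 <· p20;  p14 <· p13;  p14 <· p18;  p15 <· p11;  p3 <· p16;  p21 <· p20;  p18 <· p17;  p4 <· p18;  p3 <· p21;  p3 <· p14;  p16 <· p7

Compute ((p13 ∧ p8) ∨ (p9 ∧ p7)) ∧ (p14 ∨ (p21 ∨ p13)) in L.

p13 ∧ p8 = p14
p9 ∧ p7 = p3
p14 ∨ p3 = p14
p21 ∨ p13 = p17
p14 ∨ p17 = p17
p14 ∧ p17 = p14

p14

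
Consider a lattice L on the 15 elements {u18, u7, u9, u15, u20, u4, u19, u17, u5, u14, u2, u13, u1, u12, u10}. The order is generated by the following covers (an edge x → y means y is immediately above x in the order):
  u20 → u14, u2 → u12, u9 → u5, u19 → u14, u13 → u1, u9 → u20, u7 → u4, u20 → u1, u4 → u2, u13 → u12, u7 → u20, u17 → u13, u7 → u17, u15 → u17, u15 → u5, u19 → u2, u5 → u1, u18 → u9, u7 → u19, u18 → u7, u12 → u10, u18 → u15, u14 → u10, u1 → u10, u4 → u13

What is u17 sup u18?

u17

Common upper bounds of {u17, u18}: u1, u10, u12, u13, u17.
The least among these is u17.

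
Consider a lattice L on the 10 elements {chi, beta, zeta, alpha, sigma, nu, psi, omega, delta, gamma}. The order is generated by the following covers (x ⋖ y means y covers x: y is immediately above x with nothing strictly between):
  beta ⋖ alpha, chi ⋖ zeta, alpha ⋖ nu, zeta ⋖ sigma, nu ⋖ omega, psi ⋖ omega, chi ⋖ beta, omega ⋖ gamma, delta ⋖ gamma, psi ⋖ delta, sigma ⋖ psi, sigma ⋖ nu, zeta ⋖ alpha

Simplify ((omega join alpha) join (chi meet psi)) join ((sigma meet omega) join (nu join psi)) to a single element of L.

omega ∨ alpha = omega
chi ∧ psi = chi
omega ∨ chi = omega
sigma ∧ omega = sigma
nu ∨ psi = omega
sigma ∨ omega = omega
omega ∨ omega = omega

omega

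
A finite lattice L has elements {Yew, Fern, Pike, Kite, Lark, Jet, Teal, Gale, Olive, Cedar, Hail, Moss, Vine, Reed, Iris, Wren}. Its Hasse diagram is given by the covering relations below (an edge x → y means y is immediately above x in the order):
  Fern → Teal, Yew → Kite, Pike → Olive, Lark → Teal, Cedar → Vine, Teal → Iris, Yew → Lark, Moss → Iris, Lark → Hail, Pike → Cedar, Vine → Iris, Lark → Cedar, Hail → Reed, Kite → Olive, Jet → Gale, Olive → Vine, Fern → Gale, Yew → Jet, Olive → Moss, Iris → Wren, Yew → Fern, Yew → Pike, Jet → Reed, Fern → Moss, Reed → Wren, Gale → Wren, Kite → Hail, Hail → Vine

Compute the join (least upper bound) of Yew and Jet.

Jet

Common upper bounds of {Yew, Jet}: Gale, Jet, Reed, Wren.
The least among these is Jet.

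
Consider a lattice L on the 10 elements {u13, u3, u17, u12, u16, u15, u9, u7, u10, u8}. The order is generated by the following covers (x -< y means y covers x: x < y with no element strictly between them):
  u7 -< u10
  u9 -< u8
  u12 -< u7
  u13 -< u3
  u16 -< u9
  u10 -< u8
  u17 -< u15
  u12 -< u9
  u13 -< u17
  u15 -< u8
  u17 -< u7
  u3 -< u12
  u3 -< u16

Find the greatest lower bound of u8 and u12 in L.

u12

Common lower bounds of {u8, u12}: u12, u13, u3.
The greatest among these is u12.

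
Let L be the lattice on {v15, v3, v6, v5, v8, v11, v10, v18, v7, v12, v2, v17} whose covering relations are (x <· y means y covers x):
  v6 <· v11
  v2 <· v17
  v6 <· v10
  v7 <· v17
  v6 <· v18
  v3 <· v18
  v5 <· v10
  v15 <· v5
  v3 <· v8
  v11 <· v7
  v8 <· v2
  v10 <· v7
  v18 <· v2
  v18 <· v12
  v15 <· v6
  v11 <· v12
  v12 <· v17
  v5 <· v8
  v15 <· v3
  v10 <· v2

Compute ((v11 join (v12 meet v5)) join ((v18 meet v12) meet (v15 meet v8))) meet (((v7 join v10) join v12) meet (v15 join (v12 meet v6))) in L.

v6

v12 ∧ v5 = v15
v11 ∨ v15 = v11
v18 ∧ v12 = v18
v15 ∧ v8 = v15
v18 ∧ v15 = v15
v11 ∨ v15 = v11
v7 ∨ v10 = v7
v7 ∨ v12 = v17
v12 ∧ v6 = v6
v15 ∨ v6 = v6
v17 ∧ v6 = v6
v11 ∧ v6 = v6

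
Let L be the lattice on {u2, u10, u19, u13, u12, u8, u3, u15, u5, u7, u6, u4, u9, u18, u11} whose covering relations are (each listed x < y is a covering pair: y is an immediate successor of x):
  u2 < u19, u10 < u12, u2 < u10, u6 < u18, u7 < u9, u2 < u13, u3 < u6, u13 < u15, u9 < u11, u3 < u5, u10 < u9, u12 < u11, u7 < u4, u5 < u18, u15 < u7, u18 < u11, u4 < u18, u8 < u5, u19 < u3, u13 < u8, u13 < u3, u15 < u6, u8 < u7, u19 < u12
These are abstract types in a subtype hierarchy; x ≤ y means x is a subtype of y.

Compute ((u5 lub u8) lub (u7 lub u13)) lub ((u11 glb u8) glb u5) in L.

u5 ∨ u8 = u5
u7 ∨ u13 = u7
u5 ∨ u7 = u18
u11 ∧ u8 = u8
u8 ∧ u5 = u8
u18 ∨ u8 = u18

u18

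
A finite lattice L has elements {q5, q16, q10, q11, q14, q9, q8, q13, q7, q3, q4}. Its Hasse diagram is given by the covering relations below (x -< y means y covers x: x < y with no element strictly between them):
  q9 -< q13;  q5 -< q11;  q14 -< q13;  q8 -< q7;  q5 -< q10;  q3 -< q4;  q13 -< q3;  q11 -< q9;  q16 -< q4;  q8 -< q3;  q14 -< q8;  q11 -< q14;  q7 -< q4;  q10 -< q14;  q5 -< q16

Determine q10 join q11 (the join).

q14

Common upper bounds of {q10, q11}: q13, q14, q3, q4, q7, q8.
The least among these is q14.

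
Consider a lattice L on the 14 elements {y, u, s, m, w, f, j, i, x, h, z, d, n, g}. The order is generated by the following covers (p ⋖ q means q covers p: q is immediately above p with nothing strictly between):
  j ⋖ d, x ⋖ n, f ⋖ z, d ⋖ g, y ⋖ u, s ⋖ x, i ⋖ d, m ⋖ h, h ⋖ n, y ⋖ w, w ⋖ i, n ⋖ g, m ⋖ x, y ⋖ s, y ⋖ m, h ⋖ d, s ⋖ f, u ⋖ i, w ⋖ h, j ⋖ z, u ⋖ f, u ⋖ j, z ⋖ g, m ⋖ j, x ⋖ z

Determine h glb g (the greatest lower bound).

h

Common lower bounds of {h, g}: h, m, w, y.
The greatest among these is h.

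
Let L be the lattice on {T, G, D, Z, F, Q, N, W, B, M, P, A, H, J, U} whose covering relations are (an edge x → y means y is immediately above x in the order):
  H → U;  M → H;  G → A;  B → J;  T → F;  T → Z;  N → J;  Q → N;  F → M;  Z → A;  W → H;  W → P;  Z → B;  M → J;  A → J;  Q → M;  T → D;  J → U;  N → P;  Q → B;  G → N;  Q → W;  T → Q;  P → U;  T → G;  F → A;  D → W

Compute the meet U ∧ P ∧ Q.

Q

Common lower bounds of {U, P, Q}: Q, T.
The greatest among these is Q.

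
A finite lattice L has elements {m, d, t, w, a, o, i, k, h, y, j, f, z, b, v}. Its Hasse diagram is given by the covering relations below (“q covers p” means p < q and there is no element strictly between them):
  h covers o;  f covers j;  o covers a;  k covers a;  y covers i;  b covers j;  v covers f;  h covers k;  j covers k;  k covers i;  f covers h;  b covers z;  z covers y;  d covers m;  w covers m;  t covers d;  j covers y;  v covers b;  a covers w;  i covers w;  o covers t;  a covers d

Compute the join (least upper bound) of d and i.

k

Common upper bounds of {d, i}: b, f, h, j, k, v.
The least among these is k.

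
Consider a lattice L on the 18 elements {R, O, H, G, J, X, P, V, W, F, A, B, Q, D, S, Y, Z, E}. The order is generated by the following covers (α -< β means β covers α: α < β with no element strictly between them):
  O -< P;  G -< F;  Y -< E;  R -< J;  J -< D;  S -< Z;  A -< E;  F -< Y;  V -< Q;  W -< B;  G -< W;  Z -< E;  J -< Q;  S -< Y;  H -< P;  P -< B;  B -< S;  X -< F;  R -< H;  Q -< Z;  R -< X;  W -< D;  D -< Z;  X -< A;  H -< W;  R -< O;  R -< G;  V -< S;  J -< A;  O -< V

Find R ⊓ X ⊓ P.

R

Common lower bounds of {R, X, P}: R.
The greatest among these is R.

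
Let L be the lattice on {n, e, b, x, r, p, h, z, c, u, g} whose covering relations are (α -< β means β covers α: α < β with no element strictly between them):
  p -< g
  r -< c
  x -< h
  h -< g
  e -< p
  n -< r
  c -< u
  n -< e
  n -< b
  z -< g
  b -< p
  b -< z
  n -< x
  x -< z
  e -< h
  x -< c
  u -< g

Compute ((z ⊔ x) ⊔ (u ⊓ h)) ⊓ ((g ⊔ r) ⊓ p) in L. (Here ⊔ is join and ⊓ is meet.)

z ∨ x = z
u ∧ h = x
z ∨ x = z
g ∨ r = g
g ∧ p = p
z ∧ p = b

b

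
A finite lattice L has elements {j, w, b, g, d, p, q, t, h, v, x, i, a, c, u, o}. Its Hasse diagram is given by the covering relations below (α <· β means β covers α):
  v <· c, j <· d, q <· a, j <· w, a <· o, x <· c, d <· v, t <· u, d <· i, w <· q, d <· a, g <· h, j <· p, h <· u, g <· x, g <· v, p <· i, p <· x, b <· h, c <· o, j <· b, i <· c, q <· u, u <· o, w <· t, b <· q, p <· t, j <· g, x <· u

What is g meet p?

Common lower bounds of {g, p}: j.
The greatest among these is j.

j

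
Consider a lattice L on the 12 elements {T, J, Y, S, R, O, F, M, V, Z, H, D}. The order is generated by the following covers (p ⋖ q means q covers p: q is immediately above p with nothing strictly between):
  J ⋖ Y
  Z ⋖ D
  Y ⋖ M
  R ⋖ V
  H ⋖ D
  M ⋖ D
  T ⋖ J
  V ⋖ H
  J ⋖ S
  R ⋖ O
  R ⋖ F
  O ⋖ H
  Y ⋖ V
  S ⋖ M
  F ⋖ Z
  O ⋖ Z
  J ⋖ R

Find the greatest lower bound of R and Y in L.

J

Common lower bounds of {R, Y}: J, T.
The greatest among these is J.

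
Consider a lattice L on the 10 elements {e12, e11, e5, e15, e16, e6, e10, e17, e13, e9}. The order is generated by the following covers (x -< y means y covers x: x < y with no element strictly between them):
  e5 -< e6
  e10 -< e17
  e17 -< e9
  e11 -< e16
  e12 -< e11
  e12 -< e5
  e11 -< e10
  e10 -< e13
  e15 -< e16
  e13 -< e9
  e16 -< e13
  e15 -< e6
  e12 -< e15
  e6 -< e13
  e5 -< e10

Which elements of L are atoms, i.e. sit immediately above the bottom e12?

The atoms are exactly the elements that cover e12: e11, e15, e5.

e11, e15, e5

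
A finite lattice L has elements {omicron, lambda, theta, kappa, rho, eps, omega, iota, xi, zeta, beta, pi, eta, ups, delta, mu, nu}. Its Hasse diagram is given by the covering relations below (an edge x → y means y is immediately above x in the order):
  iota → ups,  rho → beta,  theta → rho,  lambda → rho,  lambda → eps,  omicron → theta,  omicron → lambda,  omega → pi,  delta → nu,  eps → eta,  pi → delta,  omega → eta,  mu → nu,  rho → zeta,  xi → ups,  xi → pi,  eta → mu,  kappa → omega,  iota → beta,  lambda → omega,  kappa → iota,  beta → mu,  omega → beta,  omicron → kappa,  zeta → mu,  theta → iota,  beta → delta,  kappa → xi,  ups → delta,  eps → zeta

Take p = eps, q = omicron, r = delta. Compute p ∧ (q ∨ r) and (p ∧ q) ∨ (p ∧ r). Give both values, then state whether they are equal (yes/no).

lambda; lambda; yes

q ∨ r = delta, so p ∧ (q ∨ r) = eps ∧ delta = lambda.
p ∧ q = omicron and p ∧ r = lambda, so (p ∧ q) ∨ (p ∧ r) = omicron ∨ lambda = lambda.
Equal: yes.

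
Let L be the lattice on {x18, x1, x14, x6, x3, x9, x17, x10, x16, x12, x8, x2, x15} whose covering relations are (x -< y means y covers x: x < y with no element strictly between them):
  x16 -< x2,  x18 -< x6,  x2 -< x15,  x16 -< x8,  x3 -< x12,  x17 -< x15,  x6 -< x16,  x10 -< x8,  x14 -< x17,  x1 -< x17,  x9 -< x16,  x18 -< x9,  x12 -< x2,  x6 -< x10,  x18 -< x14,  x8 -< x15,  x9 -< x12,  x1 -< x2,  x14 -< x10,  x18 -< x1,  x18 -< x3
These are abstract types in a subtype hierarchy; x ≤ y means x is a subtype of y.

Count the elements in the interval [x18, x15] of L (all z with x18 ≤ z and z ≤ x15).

13

The interval [x18, x15] = {x1, x10, x12, x14, x15, x16, x17, x18, x2, x3, x6, x8, x9}, which has 13 elements.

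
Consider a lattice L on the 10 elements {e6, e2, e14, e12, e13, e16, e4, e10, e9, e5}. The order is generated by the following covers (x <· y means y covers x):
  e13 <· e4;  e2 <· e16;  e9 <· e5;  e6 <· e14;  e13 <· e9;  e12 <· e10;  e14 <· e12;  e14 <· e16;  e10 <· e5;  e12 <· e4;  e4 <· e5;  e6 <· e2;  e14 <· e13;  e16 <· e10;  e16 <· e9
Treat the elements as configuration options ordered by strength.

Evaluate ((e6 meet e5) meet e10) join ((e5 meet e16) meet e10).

e6 ∧ e5 = e6
e6 ∧ e10 = e6
e5 ∧ e16 = e16
e16 ∧ e10 = e16
e6 ∨ e16 = e16

e16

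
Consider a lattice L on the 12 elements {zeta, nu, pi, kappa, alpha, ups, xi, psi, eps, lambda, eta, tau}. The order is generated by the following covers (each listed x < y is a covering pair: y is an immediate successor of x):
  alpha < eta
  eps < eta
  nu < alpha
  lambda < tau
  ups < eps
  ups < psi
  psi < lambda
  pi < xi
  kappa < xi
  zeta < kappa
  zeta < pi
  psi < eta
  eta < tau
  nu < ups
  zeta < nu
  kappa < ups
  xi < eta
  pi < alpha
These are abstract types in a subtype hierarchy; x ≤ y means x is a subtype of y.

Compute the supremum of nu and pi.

Common upper bounds of {nu, pi}: alpha, eta, tau.
The least among these is alpha.

alpha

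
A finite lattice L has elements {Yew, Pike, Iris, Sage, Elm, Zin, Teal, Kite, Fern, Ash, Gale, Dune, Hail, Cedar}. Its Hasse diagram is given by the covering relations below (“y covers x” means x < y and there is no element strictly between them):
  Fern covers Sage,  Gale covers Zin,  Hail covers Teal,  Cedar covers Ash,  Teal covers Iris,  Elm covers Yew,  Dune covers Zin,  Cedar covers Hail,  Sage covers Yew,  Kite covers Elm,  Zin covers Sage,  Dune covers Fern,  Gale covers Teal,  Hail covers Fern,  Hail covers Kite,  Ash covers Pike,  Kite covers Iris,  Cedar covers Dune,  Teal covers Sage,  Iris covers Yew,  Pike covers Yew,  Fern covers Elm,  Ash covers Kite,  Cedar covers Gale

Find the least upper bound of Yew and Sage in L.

Sage

Common upper bounds of {Yew, Sage}: Cedar, Dune, Fern, Gale, Hail, Sage, Teal, Zin.
The least among these is Sage.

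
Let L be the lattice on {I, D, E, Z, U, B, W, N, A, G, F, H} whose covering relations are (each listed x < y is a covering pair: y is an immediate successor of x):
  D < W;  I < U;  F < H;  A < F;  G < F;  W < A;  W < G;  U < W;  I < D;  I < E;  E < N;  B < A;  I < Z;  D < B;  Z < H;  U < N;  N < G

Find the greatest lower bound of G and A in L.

Common lower bounds of {G, A}: D, I, U, W.
The greatest among these is W.

W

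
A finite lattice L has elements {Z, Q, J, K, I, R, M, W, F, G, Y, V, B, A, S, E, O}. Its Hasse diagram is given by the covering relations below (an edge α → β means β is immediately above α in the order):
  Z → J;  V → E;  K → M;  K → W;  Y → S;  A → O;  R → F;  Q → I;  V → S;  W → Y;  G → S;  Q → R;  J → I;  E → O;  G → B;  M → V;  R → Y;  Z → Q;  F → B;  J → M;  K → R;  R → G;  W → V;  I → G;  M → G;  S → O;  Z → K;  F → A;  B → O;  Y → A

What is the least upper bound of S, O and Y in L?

Common upper bounds of {S, O, Y}: O.
The least among these is O.

O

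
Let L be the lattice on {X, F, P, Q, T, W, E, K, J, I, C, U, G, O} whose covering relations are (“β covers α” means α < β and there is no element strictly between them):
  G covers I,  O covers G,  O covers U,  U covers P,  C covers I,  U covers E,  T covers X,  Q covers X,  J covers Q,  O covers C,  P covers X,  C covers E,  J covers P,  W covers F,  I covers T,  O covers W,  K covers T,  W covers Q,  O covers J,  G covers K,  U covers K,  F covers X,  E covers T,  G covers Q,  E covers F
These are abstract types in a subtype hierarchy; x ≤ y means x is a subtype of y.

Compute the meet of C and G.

I

Common lower bounds of {C, G}: I, T, X.
The greatest among these is I.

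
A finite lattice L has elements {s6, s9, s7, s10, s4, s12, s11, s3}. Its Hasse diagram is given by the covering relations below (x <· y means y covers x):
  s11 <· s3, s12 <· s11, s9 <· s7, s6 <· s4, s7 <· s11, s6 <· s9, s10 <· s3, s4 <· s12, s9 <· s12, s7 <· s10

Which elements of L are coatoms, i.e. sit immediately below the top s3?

The coatoms are exactly the elements covered by s3: s10, s11.

s10, s11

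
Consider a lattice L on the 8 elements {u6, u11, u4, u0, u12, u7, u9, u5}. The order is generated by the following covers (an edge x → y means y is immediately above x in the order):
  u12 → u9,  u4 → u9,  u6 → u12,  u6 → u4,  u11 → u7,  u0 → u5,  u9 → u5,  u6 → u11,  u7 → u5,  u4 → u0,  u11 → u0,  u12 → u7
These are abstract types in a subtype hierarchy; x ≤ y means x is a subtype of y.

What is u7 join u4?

u5

Common upper bounds of {u7, u4}: u5.
The least among these is u5.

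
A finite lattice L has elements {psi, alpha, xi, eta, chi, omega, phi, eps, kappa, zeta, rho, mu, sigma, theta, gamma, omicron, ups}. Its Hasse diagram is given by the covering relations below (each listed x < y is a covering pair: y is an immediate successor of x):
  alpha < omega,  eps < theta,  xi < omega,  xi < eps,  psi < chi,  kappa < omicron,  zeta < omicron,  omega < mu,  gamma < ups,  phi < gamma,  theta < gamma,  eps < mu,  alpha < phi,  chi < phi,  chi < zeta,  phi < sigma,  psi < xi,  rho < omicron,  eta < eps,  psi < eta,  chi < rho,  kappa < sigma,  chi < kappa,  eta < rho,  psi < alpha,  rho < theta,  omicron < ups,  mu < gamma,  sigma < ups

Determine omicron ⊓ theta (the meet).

rho

Common lower bounds of {omicron, theta}: chi, eta, psi, rho.
The greatest among these is rho.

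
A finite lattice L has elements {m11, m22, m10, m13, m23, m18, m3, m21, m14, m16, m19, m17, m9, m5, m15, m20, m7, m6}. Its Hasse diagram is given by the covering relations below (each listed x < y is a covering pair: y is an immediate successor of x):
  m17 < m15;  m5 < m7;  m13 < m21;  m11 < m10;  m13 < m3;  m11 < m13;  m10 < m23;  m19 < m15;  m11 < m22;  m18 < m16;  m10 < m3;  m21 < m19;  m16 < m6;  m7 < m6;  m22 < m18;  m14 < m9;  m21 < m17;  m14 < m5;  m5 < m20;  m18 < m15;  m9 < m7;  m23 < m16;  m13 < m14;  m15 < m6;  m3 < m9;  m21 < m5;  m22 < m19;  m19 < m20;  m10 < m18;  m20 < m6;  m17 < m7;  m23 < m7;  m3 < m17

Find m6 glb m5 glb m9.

Common lower bounds of {m6, m5, m9}: m11, m13, m14.
The greatest among these is m14.

m14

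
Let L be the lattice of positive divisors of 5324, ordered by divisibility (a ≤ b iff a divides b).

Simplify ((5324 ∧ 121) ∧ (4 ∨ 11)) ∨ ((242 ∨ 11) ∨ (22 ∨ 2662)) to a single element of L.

2662

5324 ∧ 121 = 121
4 ∨ 11 = 44
121 ∧ 44 = 11
242 ∨ 11 = 242
22 ∨ 2662 = 2662
242 ∨ 2662 = 2662
11 ∨ 2662 = 2662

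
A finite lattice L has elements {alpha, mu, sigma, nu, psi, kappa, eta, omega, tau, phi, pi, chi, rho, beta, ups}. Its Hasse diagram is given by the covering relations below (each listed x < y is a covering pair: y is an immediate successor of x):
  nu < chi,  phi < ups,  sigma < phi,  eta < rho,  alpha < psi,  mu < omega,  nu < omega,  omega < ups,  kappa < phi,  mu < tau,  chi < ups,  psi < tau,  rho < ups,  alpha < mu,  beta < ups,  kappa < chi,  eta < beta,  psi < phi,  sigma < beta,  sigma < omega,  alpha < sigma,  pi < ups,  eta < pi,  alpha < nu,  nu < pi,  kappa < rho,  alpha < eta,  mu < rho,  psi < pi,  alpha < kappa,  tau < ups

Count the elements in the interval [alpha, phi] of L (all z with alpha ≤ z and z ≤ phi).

5

The interval [alpha, phi] = {alpha, kappa, phi, psi, sigma}, which has 5 elements.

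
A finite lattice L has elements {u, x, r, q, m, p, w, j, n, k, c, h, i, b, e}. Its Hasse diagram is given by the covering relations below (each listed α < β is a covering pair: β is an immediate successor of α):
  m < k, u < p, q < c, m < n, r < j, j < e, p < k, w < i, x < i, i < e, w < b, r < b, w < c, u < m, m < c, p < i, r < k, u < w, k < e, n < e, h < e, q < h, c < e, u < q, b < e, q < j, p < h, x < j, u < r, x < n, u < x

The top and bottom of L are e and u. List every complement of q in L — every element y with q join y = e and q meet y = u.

b, i, k, n

Need y with q ∨ y = e and q ∧ y = u.
Checking each element gives: b, i, k, n.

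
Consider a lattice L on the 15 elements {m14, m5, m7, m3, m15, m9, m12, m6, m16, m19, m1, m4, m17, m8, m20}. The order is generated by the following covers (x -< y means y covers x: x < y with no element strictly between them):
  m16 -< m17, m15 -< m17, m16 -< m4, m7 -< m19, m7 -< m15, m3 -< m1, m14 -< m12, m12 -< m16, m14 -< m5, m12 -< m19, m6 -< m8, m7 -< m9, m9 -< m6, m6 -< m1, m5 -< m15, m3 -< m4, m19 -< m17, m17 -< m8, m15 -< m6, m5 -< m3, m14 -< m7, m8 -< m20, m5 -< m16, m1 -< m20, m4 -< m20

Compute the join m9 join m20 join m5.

Common upper bounds of {m9, m20, m5}: m20.
The least among these is m20.

m20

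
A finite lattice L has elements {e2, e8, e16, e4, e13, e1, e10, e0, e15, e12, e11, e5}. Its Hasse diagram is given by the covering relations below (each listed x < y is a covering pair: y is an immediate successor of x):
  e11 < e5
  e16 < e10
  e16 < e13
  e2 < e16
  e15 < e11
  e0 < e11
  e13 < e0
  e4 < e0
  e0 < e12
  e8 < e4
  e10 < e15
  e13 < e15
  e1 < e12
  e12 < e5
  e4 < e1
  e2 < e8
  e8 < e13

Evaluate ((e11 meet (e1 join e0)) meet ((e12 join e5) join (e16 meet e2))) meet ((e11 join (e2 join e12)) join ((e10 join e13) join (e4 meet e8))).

e0

e1 ∨ e0 = e12
e11 ∧ e12 = e0
e12 ∨ e5 = e5
e16 ∧ e2 = e2
e5 ∨ e2 = e5
e0 ∧ e5 = e0
e2 ∨ e12 = e12
e11 ∨ e12 = e5
e10 ∨ e13 = e15
e4 ∧ e8 = e8
e15 ∨ e8 = e15
e5 ∨ e15 = e5
e0 ∧ e5 = e0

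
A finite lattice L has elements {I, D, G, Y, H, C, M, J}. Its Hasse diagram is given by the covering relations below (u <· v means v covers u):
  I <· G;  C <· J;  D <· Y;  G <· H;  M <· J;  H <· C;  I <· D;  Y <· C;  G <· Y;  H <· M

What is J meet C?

Common lower bounds of {J, C}: C, D, G, H, I, Y.
The greatest among these is C.

C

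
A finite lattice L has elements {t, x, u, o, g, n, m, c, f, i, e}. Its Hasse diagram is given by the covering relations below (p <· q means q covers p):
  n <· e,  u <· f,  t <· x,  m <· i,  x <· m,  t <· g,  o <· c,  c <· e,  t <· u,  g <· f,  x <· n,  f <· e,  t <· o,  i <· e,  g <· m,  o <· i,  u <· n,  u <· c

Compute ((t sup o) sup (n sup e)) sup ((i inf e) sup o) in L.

e

t ∨ o = o
n ∨ e = e
o ∨ e = e
i ∧ e = i
i ∨ o = i
e ∨ i = e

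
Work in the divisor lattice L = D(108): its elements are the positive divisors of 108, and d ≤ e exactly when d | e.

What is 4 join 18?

In the divisibility order, the join is the least common multiple: lcm(4, 18) = 36.

36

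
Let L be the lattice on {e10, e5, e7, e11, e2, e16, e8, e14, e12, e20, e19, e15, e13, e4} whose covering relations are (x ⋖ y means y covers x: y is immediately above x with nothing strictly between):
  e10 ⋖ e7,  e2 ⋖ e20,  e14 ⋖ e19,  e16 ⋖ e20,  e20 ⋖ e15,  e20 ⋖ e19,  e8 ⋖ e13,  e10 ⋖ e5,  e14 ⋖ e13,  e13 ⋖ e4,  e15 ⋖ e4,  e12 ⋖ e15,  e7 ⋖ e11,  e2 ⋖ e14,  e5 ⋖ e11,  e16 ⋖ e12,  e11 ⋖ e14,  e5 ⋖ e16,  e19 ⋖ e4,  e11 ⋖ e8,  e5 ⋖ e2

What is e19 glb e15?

Common lower bounds of {e19, e15}: e10, e16, e2, e20, e5.
The greatest among these is e20.

e20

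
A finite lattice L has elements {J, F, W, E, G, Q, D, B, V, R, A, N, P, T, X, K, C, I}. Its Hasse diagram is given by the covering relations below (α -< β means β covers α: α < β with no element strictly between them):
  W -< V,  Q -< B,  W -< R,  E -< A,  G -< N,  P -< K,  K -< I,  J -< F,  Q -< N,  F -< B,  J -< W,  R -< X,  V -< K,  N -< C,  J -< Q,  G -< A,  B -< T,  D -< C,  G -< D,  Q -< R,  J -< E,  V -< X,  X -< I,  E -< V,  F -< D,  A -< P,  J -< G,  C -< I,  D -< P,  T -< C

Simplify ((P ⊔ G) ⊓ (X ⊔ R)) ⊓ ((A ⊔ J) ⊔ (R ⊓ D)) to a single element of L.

P ∨ G = P
X ∨ R = X
P ∧ X = E
A ∨ J = A
R ∧ D = J
A ∨ J = A
E ∧ A = E

E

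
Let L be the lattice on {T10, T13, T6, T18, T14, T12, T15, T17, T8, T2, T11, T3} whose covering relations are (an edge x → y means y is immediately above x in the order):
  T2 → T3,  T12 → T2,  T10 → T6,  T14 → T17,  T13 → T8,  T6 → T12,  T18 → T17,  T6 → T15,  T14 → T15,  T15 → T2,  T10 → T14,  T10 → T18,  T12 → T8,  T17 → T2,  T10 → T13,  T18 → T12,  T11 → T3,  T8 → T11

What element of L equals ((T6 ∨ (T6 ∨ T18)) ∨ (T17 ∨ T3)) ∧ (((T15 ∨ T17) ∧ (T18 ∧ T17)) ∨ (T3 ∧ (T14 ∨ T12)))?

T6 ∨ T18 = T12
T6 ∨ T12 = T12
T17 ∨ T3 = T3
T12 ∨ T3 = T3
T15 ∨ T17 = T2
T18 ∧ T17 = T18
T2 ∧ T18 = T18
T14 ∨ T12 = T2
T3 ∧ T2 = T2
T18 ∨ T2 = T2
T3 ∧ T2 = T2

T2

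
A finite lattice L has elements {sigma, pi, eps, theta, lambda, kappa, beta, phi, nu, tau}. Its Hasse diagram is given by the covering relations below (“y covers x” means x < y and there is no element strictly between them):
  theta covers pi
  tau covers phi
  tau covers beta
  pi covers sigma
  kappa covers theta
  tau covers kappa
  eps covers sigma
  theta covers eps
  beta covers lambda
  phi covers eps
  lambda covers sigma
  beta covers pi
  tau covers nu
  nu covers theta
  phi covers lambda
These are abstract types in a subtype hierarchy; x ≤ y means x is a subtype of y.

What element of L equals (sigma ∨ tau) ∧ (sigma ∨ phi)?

sigma ∨ tau = tau
sigma ∨ phi = phi
tau ∧ phi = phi

phi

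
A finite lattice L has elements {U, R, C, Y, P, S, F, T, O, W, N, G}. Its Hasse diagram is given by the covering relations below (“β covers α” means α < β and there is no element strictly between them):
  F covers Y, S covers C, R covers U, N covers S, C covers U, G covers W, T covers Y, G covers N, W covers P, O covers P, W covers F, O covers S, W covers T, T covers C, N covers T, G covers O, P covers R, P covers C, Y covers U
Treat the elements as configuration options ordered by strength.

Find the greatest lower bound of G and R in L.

R

Common lower bounds of {G, R}: R, U.
The greatest among these is R.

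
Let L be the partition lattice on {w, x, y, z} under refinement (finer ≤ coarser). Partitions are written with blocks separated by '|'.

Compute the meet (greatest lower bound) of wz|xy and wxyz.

wz|xy

The meet (common refinement) of wz|xy and wxyz intersects blocks pairwise, giving wz|xy.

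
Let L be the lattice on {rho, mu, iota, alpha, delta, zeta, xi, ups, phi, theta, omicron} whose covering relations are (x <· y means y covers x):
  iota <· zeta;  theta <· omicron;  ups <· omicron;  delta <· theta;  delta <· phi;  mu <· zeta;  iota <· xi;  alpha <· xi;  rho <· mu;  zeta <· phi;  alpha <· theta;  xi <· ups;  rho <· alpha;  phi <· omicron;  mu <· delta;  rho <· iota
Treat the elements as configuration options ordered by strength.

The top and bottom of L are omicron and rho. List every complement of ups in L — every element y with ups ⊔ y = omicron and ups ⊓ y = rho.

Need y with ups ∨ y = omicron and ups ∧ y = rho.
Checking each element gives: delta, mu.

delta, mu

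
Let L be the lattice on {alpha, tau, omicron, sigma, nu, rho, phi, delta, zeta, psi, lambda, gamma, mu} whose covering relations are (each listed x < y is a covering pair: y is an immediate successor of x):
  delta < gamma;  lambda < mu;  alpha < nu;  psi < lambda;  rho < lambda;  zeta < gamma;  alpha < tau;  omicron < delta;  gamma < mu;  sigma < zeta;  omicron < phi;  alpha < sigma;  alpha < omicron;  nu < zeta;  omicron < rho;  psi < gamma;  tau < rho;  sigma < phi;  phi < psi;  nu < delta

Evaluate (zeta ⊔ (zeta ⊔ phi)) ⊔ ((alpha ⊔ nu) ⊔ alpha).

zeta ∨ phi = gamma
zeta ∨ gamma = gamma
alpha ∨ nu = nu
nu ∨ alpha = nu
gamma ∨ nu = gamma

gamma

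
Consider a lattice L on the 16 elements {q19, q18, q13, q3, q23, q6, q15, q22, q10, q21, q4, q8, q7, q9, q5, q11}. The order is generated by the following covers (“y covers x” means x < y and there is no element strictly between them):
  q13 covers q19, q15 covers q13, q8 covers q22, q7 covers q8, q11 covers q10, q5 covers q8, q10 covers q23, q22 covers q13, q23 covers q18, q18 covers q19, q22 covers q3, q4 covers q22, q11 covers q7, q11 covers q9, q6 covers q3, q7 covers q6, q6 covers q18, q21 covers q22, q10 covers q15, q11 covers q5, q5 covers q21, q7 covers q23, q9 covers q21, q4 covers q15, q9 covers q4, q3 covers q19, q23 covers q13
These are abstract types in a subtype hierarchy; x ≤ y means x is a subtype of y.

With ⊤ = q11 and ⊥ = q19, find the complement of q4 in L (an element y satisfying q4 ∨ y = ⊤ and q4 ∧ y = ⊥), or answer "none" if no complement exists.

q18

Need y with q4 ∨ y = q11 and q4 ∧ y = q19.
Checking each element gives: q18.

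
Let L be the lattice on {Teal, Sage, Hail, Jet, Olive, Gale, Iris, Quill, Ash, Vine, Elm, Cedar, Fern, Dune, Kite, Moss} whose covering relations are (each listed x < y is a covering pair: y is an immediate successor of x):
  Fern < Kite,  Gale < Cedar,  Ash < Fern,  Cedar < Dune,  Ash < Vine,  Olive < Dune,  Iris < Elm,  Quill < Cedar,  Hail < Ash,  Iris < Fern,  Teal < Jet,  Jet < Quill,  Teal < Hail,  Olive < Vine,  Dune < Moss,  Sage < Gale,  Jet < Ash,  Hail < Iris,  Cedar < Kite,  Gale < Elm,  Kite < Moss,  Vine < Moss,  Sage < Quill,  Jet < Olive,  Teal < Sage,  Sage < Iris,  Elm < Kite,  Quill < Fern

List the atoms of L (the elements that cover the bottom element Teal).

Hail, Jet, Sage

The atoms are exactly the elements that cover Teal: Hail, Jet, Sage.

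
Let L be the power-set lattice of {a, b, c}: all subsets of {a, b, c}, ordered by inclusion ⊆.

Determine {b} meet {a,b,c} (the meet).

Under ⊆, meet is intersection: {b} ∩ {a,b,c} = {b}.

{b}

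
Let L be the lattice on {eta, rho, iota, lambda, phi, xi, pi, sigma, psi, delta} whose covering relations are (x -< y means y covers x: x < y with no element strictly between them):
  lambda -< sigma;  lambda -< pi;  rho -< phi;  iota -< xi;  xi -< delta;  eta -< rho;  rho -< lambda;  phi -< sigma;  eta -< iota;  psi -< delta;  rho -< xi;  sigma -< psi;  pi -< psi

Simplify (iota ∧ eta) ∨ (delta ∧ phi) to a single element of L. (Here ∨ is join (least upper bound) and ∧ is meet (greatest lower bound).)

phi

iota ∧ eta = eta
delta ∧ phi = phi
eta ∨ phi = phi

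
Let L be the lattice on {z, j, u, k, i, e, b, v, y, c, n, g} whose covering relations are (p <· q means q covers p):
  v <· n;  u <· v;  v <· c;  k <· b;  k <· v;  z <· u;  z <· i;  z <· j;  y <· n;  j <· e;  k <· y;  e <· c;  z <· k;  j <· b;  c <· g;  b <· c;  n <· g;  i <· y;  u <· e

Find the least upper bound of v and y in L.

Common upper bounds of {v, y}: g, n.
The least among these is n.

n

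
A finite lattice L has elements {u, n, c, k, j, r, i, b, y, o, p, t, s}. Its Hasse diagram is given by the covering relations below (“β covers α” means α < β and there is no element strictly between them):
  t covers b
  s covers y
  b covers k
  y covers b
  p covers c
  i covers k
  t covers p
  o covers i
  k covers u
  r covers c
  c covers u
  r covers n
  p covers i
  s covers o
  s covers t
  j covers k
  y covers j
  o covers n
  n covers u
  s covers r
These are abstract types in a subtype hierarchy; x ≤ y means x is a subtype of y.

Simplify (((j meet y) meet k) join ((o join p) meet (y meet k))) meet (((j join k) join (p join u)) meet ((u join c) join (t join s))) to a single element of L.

k

j ∧ y = j
j ∧ k = k
o ∨ p = s
y ∧ k = k
s ∧ k = k
k ∨ k = k
j ∨ k = j
p ∨ u = p
j ∨ p = s
u ∨ c = c
t ∨ s = s
c ∨ s = s
s ∧ s = s
k ∧ s = k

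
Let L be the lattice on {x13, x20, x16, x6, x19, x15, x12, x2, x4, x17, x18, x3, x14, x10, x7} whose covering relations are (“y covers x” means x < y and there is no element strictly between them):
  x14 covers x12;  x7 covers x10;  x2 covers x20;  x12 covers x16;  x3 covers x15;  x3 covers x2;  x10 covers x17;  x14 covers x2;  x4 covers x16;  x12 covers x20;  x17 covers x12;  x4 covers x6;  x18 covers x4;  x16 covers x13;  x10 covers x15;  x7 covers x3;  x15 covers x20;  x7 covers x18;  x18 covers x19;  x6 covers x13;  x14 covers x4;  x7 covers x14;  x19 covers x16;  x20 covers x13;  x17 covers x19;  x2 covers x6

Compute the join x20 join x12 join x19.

Common upper bounds of {x20, x12, x19}: x10, x17, x7.
The least among these is x17.

x17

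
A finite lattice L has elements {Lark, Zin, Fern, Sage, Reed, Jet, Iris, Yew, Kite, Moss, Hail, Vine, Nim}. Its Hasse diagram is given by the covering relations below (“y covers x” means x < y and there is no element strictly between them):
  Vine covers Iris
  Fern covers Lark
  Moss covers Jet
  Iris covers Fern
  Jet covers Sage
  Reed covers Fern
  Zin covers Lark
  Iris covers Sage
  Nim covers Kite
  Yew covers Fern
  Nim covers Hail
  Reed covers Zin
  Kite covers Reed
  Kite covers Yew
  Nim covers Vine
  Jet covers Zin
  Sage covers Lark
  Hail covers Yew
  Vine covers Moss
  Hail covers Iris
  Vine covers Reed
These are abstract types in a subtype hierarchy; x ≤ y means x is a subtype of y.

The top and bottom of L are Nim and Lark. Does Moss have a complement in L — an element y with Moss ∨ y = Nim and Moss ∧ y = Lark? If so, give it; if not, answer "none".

Need y with Moss ∨ y = Nim and Moss ∧ y = Lark.
Checking each element gives: Yew.

Yew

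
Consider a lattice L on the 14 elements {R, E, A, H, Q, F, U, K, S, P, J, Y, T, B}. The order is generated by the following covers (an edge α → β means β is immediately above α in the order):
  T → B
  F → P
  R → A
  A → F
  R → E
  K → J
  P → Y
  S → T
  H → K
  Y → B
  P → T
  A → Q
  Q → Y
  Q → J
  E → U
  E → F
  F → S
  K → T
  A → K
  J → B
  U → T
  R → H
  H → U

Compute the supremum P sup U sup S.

Common upper bounds of {P, U, S}: B, T.
The least among these is T.

T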